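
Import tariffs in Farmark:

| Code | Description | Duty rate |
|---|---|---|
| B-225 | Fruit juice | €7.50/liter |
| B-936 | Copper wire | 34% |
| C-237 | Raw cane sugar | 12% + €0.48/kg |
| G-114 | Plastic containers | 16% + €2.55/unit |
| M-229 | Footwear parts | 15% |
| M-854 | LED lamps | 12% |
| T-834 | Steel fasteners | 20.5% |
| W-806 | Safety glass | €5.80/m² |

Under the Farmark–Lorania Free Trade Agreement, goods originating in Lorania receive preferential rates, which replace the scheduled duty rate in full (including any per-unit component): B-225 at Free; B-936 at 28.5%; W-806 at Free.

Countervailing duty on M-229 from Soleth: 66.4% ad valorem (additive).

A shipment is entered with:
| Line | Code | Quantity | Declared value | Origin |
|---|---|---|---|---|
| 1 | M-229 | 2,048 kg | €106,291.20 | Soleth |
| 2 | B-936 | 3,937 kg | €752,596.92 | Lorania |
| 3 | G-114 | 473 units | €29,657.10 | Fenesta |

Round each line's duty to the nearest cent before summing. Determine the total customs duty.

€306,962.45

Line 1 (M-229, Soleth, 2,048 kg, €106,291.20):
Base rate for M-229 is 15%.
Additional duty on M-229 from Soleth: +66.4%. Applied ad valorem rate: 15% + 66.4% = 81.4%.
Duty = €106,291.20 × 81.4% = €86,521.04.
Line 2 (B-936, Lorania, 3,937 kg, €752,596.92):
Base rate for B-936 is 34%.
Origin Lorania qualifies under the Farmark–Lorania agreement and B-936 is covered: preferential rate 28.5% applies instead.
Duty = €752,596.92 × 28.5% = €214,490.12.
Line 3 (G-114, Fenesta, 473 units, €29,657.10):
Base rate for G-114 is 16% + €2.55/unit.
Duty = €29,657.10 × 16% + 473 × €2.55 = €5,951.29.
Total = €86,521.04 + €214,490.12 + €5,951.29 = €306,962.45.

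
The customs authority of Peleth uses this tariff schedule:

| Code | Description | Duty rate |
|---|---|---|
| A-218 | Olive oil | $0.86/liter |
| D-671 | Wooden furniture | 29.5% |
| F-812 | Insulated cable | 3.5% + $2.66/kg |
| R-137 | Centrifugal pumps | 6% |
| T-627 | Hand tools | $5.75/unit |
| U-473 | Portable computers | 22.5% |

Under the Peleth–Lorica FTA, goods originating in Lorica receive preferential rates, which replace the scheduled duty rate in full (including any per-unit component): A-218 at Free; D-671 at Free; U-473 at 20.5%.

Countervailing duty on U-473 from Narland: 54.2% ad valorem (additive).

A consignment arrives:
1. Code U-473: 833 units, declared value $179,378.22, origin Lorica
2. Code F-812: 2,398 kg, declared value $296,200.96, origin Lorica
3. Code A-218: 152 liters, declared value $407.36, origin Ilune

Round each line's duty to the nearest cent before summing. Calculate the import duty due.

Line 1 (U-473, Lorica, 833 units, $179,378.22):
Base rate for U-473 is 22.5%.
Origin Lorica qualifies under the Peleth–Lorica agreement and U-473 is covered: preferential rate 20.5% applies instead.
The additional-duty order on U-473 targets Narland, not Lorica; it does not apply.
Duty = $179,378.22 × 20.5% = $36,772.54.
Line 2 (F-812, Lorica, 2,398 kg, $296,200.96):
Base rate for F-812 is 3.5% + $2.66/kg.
Origin Lorica is the FTA partner but F-812 is not on the preference list; base rate stands.
Duty = $296,200.96 × 3.5% + 2,398 × $2.66 = $16,745.71.
Line 3 (A-218, Ilune, 152 liters, $407.36):
Base rate for A-218 is $0.86/liter.
A-218 has an FTA preferential rate, but origin Ilune is not Lorica; base rate stands.
Duty = 152 × $0.86 = $130.72.
Total = $36,772.54 + $16,745.71 + $130.72 = $53,648.97.

$53,648.97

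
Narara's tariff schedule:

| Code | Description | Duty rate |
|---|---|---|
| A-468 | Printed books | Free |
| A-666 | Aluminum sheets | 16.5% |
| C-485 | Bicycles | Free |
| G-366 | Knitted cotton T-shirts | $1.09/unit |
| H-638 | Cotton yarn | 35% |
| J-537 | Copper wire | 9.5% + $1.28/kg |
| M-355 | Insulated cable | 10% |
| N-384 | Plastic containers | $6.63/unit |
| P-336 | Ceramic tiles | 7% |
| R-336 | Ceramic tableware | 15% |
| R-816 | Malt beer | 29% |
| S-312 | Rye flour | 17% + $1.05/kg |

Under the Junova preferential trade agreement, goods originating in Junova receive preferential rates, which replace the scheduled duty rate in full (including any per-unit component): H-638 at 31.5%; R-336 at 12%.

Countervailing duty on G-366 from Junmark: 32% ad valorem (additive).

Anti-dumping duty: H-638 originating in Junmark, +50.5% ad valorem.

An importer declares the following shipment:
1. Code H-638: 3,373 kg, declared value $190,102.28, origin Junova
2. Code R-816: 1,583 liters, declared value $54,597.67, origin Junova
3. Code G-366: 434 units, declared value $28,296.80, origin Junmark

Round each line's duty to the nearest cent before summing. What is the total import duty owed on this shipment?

Line 1 (H-638, Junova, 3,373 kg, $190,102.28):
Base rate for H-638 is 35%.
Origin Junova qualifies under the Narara–Junova agreement and H-638 is covered: preferential rate 31.5% applies instead.
The additional-duty order on H-638 targets Junmark, not Junova; it does not apply.
Duty = $190,102.28 × 31.5% = $59,882.22.
Line 2 (R-816, Junova, 1,583 liters, $54,597.67):
Base rate for R-816 is 29%.
Origin Junova is the FTA partner but R-816 is not on the preference list; base rate stands.
Duty = $54,597.67 × 29% = $15,833.32.
Line 3 (G-366, Junmark, 434 units, $28,296.80):
Base rate for G-366 is $1.09/unit.
Additional duty on G-366 from Junmark: +32% ad valorem. Applied ad valorem rate = 32%.
Duty = $28,296.80 × 32% + 434 × $1.09 = $9,528.04.
Total = $59,882.22 + $15,833.32 + $9,528.04 = $85,243.58.

$85,243.58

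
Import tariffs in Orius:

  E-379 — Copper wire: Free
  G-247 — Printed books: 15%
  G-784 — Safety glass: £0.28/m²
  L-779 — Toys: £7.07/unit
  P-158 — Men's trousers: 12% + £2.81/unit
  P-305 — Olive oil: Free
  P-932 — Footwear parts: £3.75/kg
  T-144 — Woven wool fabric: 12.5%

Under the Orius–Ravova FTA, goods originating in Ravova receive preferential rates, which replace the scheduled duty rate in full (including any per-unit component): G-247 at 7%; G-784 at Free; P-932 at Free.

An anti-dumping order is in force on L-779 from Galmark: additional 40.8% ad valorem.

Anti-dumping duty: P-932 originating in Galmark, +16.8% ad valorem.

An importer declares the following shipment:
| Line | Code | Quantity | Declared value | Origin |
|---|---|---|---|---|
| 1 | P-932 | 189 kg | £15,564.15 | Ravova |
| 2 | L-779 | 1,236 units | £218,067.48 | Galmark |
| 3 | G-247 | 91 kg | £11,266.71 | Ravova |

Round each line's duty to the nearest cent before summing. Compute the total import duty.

Line 1 (P-932, Ravova, 189 kg, £15,564.15):
Base rate for P-932 is £3.75/kg.
Origin Ravova qualifies under the Orius–Ravova agreement and P-932 is covered: preferential rate Free applies instead.
The additional-duty order on P-932 targets Galmark, not Ravova; it does not apply.
Duty = £15,564.15 × 0% = £0.00.
Line 2 (L-779, Galmark, 1,236 units, £218,067.48):
Base rate for L-779 is £7.07/unit.
Additional duty on L-779 from Galmark: +40.8% ad valorem. Applied ad valorem rate = 40.8%.
Duty = £218,067.48 × 40.8% + 1,236 × £7.07 = £97,710.05.
Line 3 (G-247, Ravova, 91 kg, £11,266.71):
Base rate for G-247 is 15%.
Origin Ravova qualifies under the Orius–Ravova agreement and G-247 is covered: preferential rate 7% applies instead.
Duty = £11,266.71 × 7% = £788.67.
Total = £0.00 + £97,710.05 + £788.67 = £98,498.72.

£98,498.72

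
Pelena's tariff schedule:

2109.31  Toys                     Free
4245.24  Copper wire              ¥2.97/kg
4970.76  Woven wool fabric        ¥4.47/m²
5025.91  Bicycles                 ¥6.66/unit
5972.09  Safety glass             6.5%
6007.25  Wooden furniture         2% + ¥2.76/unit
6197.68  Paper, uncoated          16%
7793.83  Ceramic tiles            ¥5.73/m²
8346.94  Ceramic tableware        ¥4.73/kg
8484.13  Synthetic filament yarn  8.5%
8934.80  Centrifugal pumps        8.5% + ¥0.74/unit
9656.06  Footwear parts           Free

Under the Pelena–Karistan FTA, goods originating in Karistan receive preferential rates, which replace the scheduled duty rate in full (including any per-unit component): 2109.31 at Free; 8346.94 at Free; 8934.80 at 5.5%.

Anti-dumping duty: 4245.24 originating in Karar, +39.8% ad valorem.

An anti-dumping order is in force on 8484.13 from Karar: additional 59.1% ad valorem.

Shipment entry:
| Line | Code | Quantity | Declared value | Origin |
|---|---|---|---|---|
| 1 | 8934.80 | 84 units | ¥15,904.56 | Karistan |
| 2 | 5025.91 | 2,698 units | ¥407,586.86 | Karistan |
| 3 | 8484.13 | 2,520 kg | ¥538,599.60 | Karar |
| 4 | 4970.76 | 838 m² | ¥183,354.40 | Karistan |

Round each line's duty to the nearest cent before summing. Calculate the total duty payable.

Line 1 (8934.80, Karistan, 84 units, ¥15,904.56):
Base rate for 8934.80 is 8.5% + ¥0.74/unit.
Origin Karistan qualifies under the Pelena–Karistan agreement and 8934.80 is covered: preferential rate 5.5% applies instead.
Duty = ¥15,904.56 × 5.5% = ¥874.75.
Line 2 (5025.91, Karistan, 2,698 units, ¥407,586.86):
Base rate for 5025.91 is ¥6.66/unit.
Origin Karistan is the FTA partner but 5025.91 is not on the preference list; base rate stands.
Duty = 2,698 × ¥6.66 = ¥17,968.68.
Line 3 (8484.13, Karar, 2,520 kg, ¥538,599.60):
Base rate for 8484.13 is 8.5%.
Additional duty on 8484.13 from Karar: +59.1%. Applied ad valorem rate: 8.5% + 59.1% = 67.6%.
Duty = ¥538,599.60 × 67.6% = ¥364,093.33.
Line 4 (4970.76, Karistan, 838 m², ¥183,354.40):
Base rate for 4970.76 is ¥4.47/m².
Origin Karistan is the FTA partner but 4970.76 is not on the preference list; base rate stands.
Duty = 838 × ¥4.47 = ¥3,745.86.
Total = ¥874.75 + ¥17,968.68 + ¥364,093.33 + ¥3,745.86 = ¥386,682.62.

¥386,682.62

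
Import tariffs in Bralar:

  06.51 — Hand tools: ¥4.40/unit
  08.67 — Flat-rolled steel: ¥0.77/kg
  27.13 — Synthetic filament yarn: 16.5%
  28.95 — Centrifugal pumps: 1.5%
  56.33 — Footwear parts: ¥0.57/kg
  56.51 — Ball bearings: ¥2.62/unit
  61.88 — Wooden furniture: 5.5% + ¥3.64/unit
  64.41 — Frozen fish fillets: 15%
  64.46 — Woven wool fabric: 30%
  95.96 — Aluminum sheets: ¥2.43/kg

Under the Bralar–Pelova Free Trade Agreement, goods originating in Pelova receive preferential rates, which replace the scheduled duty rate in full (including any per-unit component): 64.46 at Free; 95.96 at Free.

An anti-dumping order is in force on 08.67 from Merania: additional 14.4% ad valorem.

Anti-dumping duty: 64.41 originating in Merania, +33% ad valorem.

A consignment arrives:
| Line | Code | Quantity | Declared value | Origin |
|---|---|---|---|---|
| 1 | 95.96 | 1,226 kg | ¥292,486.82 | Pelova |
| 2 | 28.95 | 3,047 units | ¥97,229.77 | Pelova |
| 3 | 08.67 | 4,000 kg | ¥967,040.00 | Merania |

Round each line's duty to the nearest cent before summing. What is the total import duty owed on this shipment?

¥143,792.21

Line 1 (95.96, Pelova, 1,226 kg, ¥292,486.82):
Base rate for 95.96 is ¥2.43/kg.
Origin Pelova qualifies under the Bralar–Pelova agreement and 95.96 is covered: preferential rate Free applies instead.
Duty = ¥292,486.82 × 0% = ¥0.00.
Line 2 (28.95, Pelova, 3,047 units, ¥97,229.77):
Base rate for 28.95 is 1.5%.
Origin Pelova is the FTA partner but 28.95 is not on the preference list; base rate stands.
Duty = ¥97,229.77 × 1.5% = ¥1,458.45.
Line 3 (08.67, Merania, 4,000 kg, ¥967,040.00):
Base rate for 08.67 is ¥0.77/kg.
Additional duty on 08.67 from Merania: +14.4% ad valorem. Applied ad valorem rate = 14.4%.
Duty = ¥967,040.00 × 14.4% + 4,000 × ¥0.77 = ¥142,333.76.
Total = ¥0.00 + ¥1,458.45 + ¥142,333.76 = ¥143,792.21.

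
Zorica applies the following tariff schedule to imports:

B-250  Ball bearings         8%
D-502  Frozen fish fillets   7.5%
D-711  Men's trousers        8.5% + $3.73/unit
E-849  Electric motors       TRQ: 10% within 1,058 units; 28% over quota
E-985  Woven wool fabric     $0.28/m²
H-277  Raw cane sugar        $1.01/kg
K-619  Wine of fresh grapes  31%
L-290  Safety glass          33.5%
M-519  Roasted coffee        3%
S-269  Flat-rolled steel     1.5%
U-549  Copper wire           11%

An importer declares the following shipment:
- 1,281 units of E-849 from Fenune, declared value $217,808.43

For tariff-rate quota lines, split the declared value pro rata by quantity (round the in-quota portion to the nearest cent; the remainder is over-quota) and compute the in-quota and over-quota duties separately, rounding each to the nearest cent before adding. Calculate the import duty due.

Line 1 (E-849, Fenune, 1,281 units, $217,808.43):
Code E-849 is under a tariff-rate quota (threshold 1,058 units). In-quota: 1,058 units at 10%; over-quota: 223 units at 28%.
Pro-rata value split: in-quota = $217,808.43 × 1,058/1,281 = $179,891.74; over-quota = $217,808.43 − $179,891.74 = $37,916.69.
In-quota duty = $179,891.74 × 10% = $17,989.17. Over-quota duty = $37,916.69 × 28% = $10,616.67.
Line duty = $17,989.17 + $10,616.67 = $28,605.84.

$28,605.84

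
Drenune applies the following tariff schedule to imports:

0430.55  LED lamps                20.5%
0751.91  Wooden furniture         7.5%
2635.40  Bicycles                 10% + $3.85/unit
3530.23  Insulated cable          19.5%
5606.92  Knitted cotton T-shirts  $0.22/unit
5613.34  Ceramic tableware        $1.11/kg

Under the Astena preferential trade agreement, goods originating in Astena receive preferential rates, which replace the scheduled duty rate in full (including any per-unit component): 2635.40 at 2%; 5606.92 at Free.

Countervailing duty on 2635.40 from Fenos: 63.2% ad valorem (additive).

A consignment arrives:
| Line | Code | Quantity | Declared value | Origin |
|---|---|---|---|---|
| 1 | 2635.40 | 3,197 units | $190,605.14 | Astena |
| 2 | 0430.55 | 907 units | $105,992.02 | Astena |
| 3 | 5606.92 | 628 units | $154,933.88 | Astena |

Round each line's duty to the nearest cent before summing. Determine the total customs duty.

Line 1 (2635.40, Astena, 3,197 units, $190,605.14):
Base rate for 2635.40 is 10% + $3.85/unit.
Origin Astena qualifies under the Drenune–Astena agreement and 2635.40 is covered: preferential rate 2% applies instead.
The additional-duty order on 2635.40 targets Fenos, not Astena; it does not apply.
Duty = $190,605.14 × 2% = $3,812.10.
Line 2 (0430.55, Astena, 907 units, $105,992.02):
Base rate for 0430.55 is 20.5%.
Origin Astena is the FTA partner but 0430.55 is not on the preference list; base rate stands.
Duty = $105,992.02 × 20.5% = $21,728.36.
Line 3 (5606.92, Astena, 628 units, $154,933.88):
Base rate for 5606.92 is $0.22/unit.
Origin Astena qualifies under the Drenune–Astena agreement and 5606.92 is covered: preferential rate Free applies instead.
Duty = $154,933.88 × 0% = $0.00.
Total = $3,812.10 + $21,728.36 + $0.00 = $25,540.46.

$25,540.46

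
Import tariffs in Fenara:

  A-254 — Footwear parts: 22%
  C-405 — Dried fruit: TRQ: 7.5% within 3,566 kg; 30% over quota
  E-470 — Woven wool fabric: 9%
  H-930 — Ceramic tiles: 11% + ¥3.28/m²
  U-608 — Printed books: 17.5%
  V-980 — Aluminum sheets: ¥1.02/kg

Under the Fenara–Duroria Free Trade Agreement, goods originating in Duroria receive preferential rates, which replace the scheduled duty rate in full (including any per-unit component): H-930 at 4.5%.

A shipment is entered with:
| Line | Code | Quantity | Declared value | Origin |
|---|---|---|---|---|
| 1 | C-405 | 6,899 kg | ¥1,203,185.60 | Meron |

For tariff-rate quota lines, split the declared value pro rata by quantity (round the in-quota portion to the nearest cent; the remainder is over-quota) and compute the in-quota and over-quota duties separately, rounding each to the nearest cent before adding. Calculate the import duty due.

Line 1 (C-405, Meron, 6,899 kg, ¥1,203,185.60):
Code C-405 is under a tariff-rate quota (threshold 3,566 kg). In-quota: 3,566 kg at 7.5%; over-quota: 3,333 kg at 30%.
Pro-rata value split: in-quota = ¥1,203,185.60 × 3,566/6,899 = ¥621,910.40; over-quota = ¥1,203,185.60 − ¥621,910.40 = ¥581,275.20.
In-quota duty = ¥621,910.40 × 7.5% = ¥46,643.28. Over-quota duty = ¥581,275.20 × 30% = ¥174,382.56.
Line duty = ¥46,643.28 + ¥174,382.56 = ¥221,025.84.

¥221,025.84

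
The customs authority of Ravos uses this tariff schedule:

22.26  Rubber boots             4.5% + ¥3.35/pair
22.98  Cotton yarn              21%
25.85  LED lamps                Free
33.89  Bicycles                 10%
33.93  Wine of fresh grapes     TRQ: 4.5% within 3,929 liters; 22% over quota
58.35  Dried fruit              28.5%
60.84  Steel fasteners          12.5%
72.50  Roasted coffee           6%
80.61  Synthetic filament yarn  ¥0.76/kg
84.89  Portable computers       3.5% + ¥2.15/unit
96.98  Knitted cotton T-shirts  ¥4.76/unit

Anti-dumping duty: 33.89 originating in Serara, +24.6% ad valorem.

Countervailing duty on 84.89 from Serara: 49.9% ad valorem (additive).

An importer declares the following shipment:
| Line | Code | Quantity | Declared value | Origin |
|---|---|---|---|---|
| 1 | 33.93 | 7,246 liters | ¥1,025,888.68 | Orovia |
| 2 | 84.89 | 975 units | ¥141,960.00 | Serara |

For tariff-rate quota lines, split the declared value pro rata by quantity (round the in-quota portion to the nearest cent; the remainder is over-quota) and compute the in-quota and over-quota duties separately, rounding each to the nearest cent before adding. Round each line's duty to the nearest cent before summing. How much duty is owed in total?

¥206,251.53

Line 1 (33.93, Orovia, 7,246 liters, ¥1,025,888.68):
Code 33.93 is under a tariff-rate quota (threshold 3,929 liters). In-quota: 3,929 liters at 4.5%; over-quota: 3,317 liters at 22%.
Pro-rata value split: in-quota = ¥1,025,888.68 × 3,929/7,246 = ¥556,267.82; over-quota = ¥1,025,888.68 − ¥556,267.82 = ¥469,620.86.
In-quota duty = ¥556,267.82 × 4.5% = ¥25,032.05. Over-quota duty = ¥469,620.86 × 22% = ¥103,316.59.
Line duty = ¥25,032.05 + ¥103,316.59 = ¥128,348.64.
Line 2 (84.89, Serara, 975 units, ¥141,960.00):
Base rate for 84.89 is 3.5% + ¥2.15/unit.
Additional duty on 84.89 from Serara: +49.9%. Applied ad valorem rate: 3.5% + 49.9% = 53.4%.
Duty = ¥141,960.00 × 53.4% + 975 × ¥2.15 = ¥77,902.89.
Total = ¥128,348.64 + ¥77,902.89 = ¥206,251.53.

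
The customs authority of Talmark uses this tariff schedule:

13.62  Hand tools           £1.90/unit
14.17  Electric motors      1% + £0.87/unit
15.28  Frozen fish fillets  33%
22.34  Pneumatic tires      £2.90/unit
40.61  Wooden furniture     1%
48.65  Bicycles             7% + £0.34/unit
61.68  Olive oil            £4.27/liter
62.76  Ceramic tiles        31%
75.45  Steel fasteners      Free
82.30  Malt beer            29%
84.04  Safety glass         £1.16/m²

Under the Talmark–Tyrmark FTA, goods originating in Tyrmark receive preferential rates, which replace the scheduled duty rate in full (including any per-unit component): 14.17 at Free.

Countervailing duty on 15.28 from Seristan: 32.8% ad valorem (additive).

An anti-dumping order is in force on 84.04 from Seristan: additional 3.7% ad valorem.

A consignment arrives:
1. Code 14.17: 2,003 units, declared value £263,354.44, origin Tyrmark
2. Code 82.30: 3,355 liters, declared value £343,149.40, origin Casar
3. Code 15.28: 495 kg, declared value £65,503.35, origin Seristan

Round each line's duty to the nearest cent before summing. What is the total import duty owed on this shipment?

Line 1 (14.17, Tyrmark, 2,003 units, £263,354.44):
Base rate for 14.17 is 1% + £0.87/unit.
Origin Tyrmark qualifies under the Talmark–Tyrmark agreement and 14.17 is covered: preferential rate Free applies instead.
Duty = £263,354.44 × 0% = £0.00.
Line 2 (82.30, Casar, 3,355 liters, £343,149.40):
Base rate for 82.30 is 29%.
Duty = £343,149.40 × 29% = £99,513.33.
Line 3 (15.28, Seristan, 495 kg, £65,503.35):
Base rate for 15.28 is 33%.
Additional duty on 15.28 from Seristan: +32.8%. Applied ad valorem rate: 33% + 32.8% = 65.8%.
Duty = £65,503.35 × 65.8% = £43,101.20.
Total = £0.00 + £99,513.33 + £43,101.20 = £142,614.53.

£142,614.53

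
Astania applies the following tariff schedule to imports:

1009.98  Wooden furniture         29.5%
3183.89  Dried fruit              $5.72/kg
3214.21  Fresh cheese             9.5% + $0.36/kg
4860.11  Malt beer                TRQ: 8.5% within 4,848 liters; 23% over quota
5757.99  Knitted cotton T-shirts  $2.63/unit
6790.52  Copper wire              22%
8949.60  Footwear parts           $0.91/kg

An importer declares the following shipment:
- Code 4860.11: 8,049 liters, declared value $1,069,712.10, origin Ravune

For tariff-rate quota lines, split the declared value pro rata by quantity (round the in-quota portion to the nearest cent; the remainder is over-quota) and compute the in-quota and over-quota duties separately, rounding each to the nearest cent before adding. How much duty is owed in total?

$152,610.40

Line 1 (4860.11, Ravune, 8,049 liters, $1,069,712.10):
Code 4860.11 is under a tariff-rate quota (threshold 4,848 liters). In-quota: 4,848 liters at 8.5%; over-quota: 3,201 liters at 23%.
Pro-rata value split: in-quota = $1,069,712.10 × 4,848/8,049 = $644,299.20; over-quota = $1,069,712.10 − $644,299.20 = $425,412.90.
In-quota duty = $644,299.20 × 8.5% = $54,765.43. Over-quota duty = $425,412.90 × 23% = $97,844.97.
Line duty = $54,765.43 + $97,844.97 = $152,610.40.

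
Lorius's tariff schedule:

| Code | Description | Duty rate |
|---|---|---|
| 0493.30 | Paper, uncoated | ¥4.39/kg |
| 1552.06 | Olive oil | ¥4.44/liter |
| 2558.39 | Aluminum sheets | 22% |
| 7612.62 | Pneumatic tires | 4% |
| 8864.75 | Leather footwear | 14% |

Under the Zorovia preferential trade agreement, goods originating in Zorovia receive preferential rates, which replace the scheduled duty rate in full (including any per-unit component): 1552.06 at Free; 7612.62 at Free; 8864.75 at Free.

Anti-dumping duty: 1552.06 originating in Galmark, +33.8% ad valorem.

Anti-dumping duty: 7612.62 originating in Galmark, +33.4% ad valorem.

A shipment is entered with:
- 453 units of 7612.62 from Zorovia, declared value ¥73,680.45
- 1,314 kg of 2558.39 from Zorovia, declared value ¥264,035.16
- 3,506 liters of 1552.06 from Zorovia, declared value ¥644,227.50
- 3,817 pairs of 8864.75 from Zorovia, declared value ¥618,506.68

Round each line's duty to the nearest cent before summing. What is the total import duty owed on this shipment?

Line 1 (7612.62, Zorovia, 453 units, ¥73,680.45):
Base rate for 7612.62 is 4%.
Origin Zorovia qualifies under the Lorius–Zorovia agreement and 7612.62 is covered: preferential rate Free applies instead.
The additional-duty order on 7612.62 targets Galmark, not Zorovia; it does not apply.
Duty = ¥73,680.45 × 0% = ¥0.00.
Line 2 (2558.39, Zorovia, 1,314 kg, ¥264,035.16):
Base rate for 2558.39 is 22%.
Origin Zorovia is the FTA partner but 2558.39 is not on the preference list; base rate stands.
Duty = ¥264,035.16 × 22% = ¥58,087.74.
Line 3 (1552.06, Zorovia, 3,506 liters, ¥644,227.50):
Base rate for 1552.06 is ¥4.44/liter.
Origin Zorovia qualifies under the Lorius–Zorovia agreement and 1552.06 is covered: preferential rate Free applies instead.
The additional-duty order on 1552.06 targets Galmark, not Zorovia; it does not apply.
Duty = ¥644,227.50 × 0% = ¥0.00.
Line 4 (8864.75, Zorovia, 3,817 pairs, ¥618,506.68):
Base rate for 8864.75 is 14%.
Origin Zorovia qualifies under the Lorius–Zorovia agreement and 8864.75 is covered: preferential rate Free applies instead.
Duty = ¥618,506.68 × 0% = ¥0.00.
Total = ¥0.00 + ¥58,087.74 + ¥0.00 + ¥0.00 = ¥58,087.74.

¥58,087.74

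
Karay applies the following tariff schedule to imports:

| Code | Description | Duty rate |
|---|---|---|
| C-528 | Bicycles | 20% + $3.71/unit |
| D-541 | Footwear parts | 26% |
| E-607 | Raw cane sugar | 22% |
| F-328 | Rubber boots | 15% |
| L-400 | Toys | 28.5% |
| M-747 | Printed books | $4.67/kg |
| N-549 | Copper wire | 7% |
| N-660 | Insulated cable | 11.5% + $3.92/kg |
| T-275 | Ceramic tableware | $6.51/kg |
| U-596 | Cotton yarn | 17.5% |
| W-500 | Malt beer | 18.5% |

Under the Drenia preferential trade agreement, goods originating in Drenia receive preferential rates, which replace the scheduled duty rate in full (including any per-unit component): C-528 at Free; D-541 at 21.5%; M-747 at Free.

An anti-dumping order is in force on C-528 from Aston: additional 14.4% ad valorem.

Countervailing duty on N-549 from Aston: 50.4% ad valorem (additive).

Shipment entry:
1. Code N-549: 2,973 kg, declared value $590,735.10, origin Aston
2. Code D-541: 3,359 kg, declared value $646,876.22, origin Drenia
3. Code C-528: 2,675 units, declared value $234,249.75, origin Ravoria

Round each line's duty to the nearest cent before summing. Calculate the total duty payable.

Line 1 (N-549, Aston, 2,973 kg, $590,735.10):
Base rate for N-549 is 7%.
Additional duty on N-549 from Aston: +50.4%. Applied ad valorem rate: 7% + 50.4% = 57.4%.
Duty = $590,735.10 × 57.4% = $339,081.95.
Line 2 (D-541, Drenia, 3,359 kg, $646,876.22):
Base rate for D-541 is 26%.
Origin Drenia qualifies under the Karay–Drenia agreement and D-541 is covered: preferential rate 21.5% applies instead.
Duty = $646,876.22 × 21.5% = $139,078.39.
Line 3 (C-528, Ravoria, 2,675 units, $234,249.75):
Base rate for C-528 is 20% + $3.71/unit.
C-528 has an FTA preferential rate, but origin Ravoria is not Drenia; base rate stands.
The additional-duty order on C-528 targets Aston, not Ravoria; it does not apply.
Duty = $234,249.75 × 20% + 2,675 × $3.71 = $56,774.20.
Total = $339,081.95 + $139,078.39 + $56,774.20 = $534,934.54.

$534,934.54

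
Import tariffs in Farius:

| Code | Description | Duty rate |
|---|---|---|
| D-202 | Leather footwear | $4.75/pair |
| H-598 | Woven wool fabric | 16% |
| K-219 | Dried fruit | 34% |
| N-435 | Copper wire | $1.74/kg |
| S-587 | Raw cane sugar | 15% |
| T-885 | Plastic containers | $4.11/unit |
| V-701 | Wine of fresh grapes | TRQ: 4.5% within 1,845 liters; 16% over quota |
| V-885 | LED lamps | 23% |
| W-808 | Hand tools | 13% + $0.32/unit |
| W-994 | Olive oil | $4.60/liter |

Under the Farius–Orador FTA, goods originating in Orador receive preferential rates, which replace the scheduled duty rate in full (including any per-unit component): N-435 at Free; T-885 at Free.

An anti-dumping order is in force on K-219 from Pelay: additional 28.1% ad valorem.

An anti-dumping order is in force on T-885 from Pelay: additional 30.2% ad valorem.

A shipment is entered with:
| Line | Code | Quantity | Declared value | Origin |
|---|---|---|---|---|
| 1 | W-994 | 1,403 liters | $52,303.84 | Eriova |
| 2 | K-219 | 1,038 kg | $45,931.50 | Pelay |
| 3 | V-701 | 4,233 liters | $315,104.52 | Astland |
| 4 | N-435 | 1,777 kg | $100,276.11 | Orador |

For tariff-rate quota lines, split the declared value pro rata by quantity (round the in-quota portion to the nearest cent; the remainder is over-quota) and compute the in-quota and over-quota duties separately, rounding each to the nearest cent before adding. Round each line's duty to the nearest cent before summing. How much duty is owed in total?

$69,599.68

Line 1 (W-994, Eriova, 1,403 liters, $52,303.84):
Base rate for W-994 is $4.60/liter.
Duty = 1,403 × $4.60 = $6,453.80.
Line 2 (K-219, Pelay, 1,038 kg, $45,931.50):
Base rate for K-219 is 34%.
Additional duty on K-219 from Pelay: +28.1%. Applied ad valorem rate: 34% + 28.1% = 62.1%.
Duty = $45,931.50 × 62.1% = $28,523.46.
Line 3 (V-701, Astland, 4,233 liters, $315,104.52):
Code V-701 is under a tariff-rate quota (threshold 1,845 liters). In-quota: 1,845 liters at 4.5%; over-quota: 2,388 liters at 16%.
Pro-rata value split: in-quota = $315,104.52 × 1,845/4,233 = $137,341.80; over-quota = $315,104.52 − $137,341.80 = $177,762.72.
In-quota duty = $137,341.80 × 4.5% = $6,180.38. Over-quota duty = $177,762.72 × 16% = $28,442.04.
Line duty = $6,180.38 + $28,442.04 = $34,622.42.
Line 4 (N-435, Orador, 1,777 kg, $100,276.11):
Base rate for N-435 is $1.74/kg.
Origin Orador qualifies under the Farius–Orador agreement and N-435 is covered: preferential rate Free applies instead.
Duty = $100,276.11 × 0% = $0.00.
Total = $6,453.80 + $28,523.46 + $34,622.42 + $0.00 = $69,599.68.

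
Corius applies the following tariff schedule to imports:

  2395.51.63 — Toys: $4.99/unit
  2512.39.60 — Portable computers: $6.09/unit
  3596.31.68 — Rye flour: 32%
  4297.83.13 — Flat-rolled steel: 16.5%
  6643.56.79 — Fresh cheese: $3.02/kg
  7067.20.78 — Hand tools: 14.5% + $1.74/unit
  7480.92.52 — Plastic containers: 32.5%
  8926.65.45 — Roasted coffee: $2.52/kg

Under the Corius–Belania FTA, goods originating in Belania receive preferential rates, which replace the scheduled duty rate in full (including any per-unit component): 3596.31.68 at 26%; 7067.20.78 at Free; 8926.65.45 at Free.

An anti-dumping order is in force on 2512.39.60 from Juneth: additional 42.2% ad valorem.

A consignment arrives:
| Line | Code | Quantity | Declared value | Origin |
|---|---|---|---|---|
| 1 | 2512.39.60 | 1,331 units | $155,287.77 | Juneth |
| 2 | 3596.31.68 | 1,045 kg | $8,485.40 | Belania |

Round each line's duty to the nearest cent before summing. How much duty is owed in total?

$75,843.43

Line 1 (2512.39.60, Juneth, 1,331 units, $155,287.77):
Base rate for 2512.39.60 is $6.09/unit.
Additional duty on 2512.39.60 from Juneth: +42.2% ad valorem. Applied ad valorem rate = 42.2%.
Duty = $155,287.77 × 42.2% + 1,331 × $6.09 = $73,637.23.
Line 2 (3596.31.68, Belania, 1,045 kg, $8,485.40):
Base rate for 3596.31.68 is 32%.
Origin Belania qualifies under the Corius–Belania agreement and 3596.31.68 is covered: preferential rate 26% applies instead.
Duty = $8,485.40 × 26% = $2,206.20.
Total = $73,637.23 + $2,206.20 = $75,843.43.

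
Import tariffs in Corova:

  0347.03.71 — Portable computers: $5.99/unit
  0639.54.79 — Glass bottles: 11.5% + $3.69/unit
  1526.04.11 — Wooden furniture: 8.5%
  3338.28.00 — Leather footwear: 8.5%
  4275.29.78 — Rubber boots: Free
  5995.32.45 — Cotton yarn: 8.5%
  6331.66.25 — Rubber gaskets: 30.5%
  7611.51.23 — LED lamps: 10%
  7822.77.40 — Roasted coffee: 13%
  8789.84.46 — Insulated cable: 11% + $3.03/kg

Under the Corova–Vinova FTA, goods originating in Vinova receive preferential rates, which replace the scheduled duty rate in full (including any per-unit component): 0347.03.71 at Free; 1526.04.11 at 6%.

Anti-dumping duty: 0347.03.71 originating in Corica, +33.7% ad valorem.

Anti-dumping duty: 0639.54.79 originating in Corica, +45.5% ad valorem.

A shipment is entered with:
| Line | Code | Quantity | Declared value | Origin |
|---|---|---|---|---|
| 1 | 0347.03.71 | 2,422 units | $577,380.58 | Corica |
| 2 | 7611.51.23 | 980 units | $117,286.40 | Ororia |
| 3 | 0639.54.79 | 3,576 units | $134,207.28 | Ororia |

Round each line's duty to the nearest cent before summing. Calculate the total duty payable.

$249,442.96

Line 1 (0347.03.71, Corica, 2,422 units, $577,380.58):
Base rate for 0347.03.71 is $5.99/unit.
0347.03.71 has an FTA preferential rate, but origin Corica is not Vinova; base rate stands.
Additional duty on 0347.03.71 from Corica: +33.7% ad valorem. Applied ad valorem rate = 33.7%.
Duty = $577,380.58 × 33.7% + 2,422 × $5.99 = $209,085.04.
Line 2 (7611.51.23, Ororia, 980 units, $117,286.40):
Base rate for 7611.51.23 is 10%.
Duty = $117,286.40 × 10% = $11,728.64.
Line 3 (0639.54.79, Ororia, 3,576 units, $134,207.28):
Base rate for 0639.54.79 is 11.5% + $3.69/unit.
The additional-duty order on 0639.54.79 targets Corica, not Ororia; it does not apply.
Duty = $134,207.28 × 11.5% + 3,576 × $3.69 = $28,629.28.
Total = $209,085.04 + $11,728.64 + $28,629.28 = $249,442.96.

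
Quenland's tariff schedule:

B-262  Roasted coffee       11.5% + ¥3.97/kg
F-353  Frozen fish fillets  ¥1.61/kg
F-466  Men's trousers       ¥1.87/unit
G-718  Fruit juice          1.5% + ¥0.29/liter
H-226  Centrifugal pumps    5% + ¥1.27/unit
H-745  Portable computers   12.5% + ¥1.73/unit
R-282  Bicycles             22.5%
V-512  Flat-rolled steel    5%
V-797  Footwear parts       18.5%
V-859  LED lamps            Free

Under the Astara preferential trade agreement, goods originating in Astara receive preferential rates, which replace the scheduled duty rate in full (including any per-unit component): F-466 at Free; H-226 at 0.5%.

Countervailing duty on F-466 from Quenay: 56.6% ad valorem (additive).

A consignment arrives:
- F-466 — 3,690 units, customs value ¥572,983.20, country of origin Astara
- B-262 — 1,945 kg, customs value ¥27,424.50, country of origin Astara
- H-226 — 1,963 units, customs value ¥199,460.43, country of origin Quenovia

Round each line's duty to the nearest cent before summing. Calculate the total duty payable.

¥23,341.50

Line 1 (F-466, Astara, 3,690 units, ¥572,983.20):
Base rate for F-466 is ¥1.87/unit.
Origin Astara qualifies under the Quenland–Astara agreement and F-466 is covered: preferential rate Free applies instead.
The additional-duty order on F-466 targets Quenay, not Astara; it does not apply.
Duty = ¥572,983.20 × 0% = ¥0.00.
Line 2 (B-262, Astara, 1,945 kg, ¥27,424.50):
Base rate for B-262 is 11.5% + ¥3.97/kg.
Origin Astara is the FTA partner but B-262 is not on the preference list; base rate stands.
Duty = ¥27,424.50 × 11.5% + 1,945 × ¥3.97 = ¥10,875.47.
Line 3 (H-226, Quenovia, 1,963 units, ¥199,460.43):
Base rate for H-226 is 5% + ¥1.27/unit.
H-226 has an FTA preferential rate, but origin Quenovia is not Astara; base rate stands.
Duty = ¥199,460.43 × 5% + 1,963 × ¥1.27 = ¥12,466.03.
Total = ¥0.00 + ¥10,875.47 + ¥12,466.03 = ¥23,341.50.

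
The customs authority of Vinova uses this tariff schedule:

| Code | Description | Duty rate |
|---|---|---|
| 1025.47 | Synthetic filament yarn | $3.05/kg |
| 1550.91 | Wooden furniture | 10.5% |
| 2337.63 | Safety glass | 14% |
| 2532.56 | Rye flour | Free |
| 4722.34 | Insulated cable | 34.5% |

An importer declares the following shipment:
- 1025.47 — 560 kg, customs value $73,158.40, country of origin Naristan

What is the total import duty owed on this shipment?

$1,708.00

Line 1 (1025.47, Naristan, 560 kg, $73,158.40):
Base rate for 1025.47 is $3.05/kg.
Duty = 560 × $3.05 = $1,708.00.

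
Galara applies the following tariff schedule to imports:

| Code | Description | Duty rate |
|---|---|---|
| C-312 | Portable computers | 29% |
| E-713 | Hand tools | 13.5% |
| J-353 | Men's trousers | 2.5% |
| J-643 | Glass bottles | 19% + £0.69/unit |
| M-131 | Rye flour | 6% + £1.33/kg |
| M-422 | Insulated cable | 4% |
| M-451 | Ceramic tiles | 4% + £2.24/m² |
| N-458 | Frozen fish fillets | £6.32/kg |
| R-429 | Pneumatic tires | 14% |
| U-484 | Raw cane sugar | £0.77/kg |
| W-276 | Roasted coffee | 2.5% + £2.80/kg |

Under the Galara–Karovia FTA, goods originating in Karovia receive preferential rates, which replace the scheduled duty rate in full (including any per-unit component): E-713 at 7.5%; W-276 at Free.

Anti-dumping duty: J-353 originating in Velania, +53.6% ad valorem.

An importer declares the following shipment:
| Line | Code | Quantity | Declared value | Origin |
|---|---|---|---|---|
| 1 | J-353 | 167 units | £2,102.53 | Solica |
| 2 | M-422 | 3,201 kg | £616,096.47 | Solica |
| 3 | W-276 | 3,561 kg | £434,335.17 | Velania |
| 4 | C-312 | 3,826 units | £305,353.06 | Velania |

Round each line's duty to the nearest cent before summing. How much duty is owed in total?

Line 1 (J-353, Solica, 167 units, £2,102.53):
Base rate for J-353 is 2.5%.
The additional-duty order on J-353 targets Velania, not Solica; it does not apply.
Duty = £2,102.53 × 2.5% = £52.56.
Line 2 (M-422, Solica, 3,201 kg, £616,096.47):
Base rate for M-422 is 4%.
Duty = £616,096.47 × 4% = £24,643.86.
Line 3 (W-276, Velania, 3,561 kg, £434,335.17):
Base rate for W-276 is 2.5% + £2.80/kg.
W-276 has an FTA preferential rate, but origin Velania is not Karovia; base rate stands.
Duty = £434,335.17 × 2.5% + 3,561 × £2.80 = £20,829.18.
Line 4 (C-312, Velania, 3,826 units, £305,353.06):
Base rate for C-312 is 29%.
Duty = £305,353.06 × 29% = £88,552.39.
Total = £52.56 + £24,643.86 + £20,829.18 + £88,552.39 = £134,077.99.

£134,077.99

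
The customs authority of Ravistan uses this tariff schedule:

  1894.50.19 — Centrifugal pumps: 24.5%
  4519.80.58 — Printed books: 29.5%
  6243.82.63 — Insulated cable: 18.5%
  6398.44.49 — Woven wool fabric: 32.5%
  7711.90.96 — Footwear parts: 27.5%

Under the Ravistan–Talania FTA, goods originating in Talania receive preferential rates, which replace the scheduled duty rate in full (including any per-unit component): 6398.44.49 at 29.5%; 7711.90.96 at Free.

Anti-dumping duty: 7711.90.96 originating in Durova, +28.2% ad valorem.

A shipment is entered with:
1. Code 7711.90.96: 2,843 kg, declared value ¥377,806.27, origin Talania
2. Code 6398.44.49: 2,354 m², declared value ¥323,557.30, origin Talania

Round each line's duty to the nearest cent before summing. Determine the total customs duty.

Line 1 (7711.90.96, Talania, 2,843 kg, ¥377,806.27):
Base rate for 7711.90.96 is 27.5%.
Origin Talania qualifies under the Ravistan–Talania agreement and 7711.90.96 is covered: preferential rate Free applies instead.
The additional-duty order on 7711.90.96 targets Durova, not Talania; it does not apply.
Duty = ¥377,806.27 × 0% = ¥0.00.
Line 2 (6398.44.49, Talania, 2,354 m², ¥323,557.30):
Base rate for 6398.44.49 is 32.5%.
Origin Talania qualifies under the Ravistan–Talania agreement and 6398.44.49 is covered: preferential rate 29.5% applies instead.
Duty = ¥323,557.30 × 29.5% = ¥95,449.40.
Total = ¥0.00 + ¥95,449.40 = ¥95,449.40.

¥95,449.40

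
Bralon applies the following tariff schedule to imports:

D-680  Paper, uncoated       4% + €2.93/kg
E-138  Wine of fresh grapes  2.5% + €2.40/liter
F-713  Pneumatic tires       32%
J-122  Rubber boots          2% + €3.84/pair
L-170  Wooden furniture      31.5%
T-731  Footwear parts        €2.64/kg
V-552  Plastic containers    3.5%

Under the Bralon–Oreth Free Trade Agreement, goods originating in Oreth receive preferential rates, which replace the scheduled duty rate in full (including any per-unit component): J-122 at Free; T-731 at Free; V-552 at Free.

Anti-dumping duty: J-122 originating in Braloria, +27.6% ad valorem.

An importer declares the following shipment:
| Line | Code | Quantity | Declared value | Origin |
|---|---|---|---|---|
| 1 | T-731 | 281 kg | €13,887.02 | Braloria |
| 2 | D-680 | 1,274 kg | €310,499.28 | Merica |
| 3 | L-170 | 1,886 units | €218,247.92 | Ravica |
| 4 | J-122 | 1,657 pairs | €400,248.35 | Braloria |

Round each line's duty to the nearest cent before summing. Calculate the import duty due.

Line 1 (T-731, Braloria, 281 kg, €13,887.02):
Base rate for T-731 is €2.64/kg.
T-731 has an FTA preferential rate, but origin Braloria is not Oreth; base rate stands.
Duty = 281 × €2.64 = €741.84.
Line 2 (D-680, Merica, 1,274 kg, €310,499.28):
Base rate for D-680 is 4% + €2.93/kg.
Duty = €310,499.28 × 4% + 1,274 × €2.93 = €16,152.79.
Line 3 (L-170, Ravica, 1,886 units, €218,247.92):
Base rate for L-170 is 31.5%.
Duty = €218,247.92 × 31.5% = €68,748.09.
Line 4 (J-122, Braloria, 1,657 pairs, €400,248.35):
Base rate for J-122 is 2% + €3.84/pair.
J-122 has an FTA preferential rate, but origin Braloria is not Oreth; base rate stands.
Additional duty on J-122 from Braloria: +27.6%. Applied ad valorem rate: 2% + 27.6% = 29.6%.
Duty = €400,248.35 × 29.6% + 1,657 × €3.84 = €124,836.39.
Total = €741.84 + €16,152.79 + €68,748.09 + €124,836.39 = €210,479.11.

€210,479.11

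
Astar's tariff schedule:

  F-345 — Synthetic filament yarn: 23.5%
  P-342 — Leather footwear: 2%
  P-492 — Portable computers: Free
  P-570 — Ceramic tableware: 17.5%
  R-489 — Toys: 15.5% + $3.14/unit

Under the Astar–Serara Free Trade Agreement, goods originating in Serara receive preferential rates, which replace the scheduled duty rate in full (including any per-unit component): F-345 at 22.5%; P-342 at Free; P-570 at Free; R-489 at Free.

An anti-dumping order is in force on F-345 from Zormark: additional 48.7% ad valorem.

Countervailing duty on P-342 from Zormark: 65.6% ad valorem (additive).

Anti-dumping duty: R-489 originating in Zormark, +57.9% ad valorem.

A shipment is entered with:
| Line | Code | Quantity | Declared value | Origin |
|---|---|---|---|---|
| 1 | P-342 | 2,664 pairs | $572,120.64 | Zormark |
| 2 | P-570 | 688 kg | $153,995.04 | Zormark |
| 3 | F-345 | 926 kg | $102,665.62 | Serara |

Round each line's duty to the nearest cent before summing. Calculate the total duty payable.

Line 1 (P-342, Zormark, 2,664 pairs, $572,120.64):
Base rate for P-342 is 2%.
P-342 has an FTA preferential rate, but origin Zormark is not Serara; base rate stands.
Additional duty on P-342 from Zormark: +65.6%. Applied ad valorem rate: 2% + 65.6% = 67.6%.
Duty = $572,120.64 × 67.6% = $386,753.55.
Line 2 (P-570, Zormark, 688 kg, $153,995.04):
Base rate for P-570 is 17.5%.
P-570 has an FTA preferential rate, but origin Zormark is not Serara; base rate stands.
Duty = $153,995.04 × 17.5% = $26,949.13.
Line 3 (F-345, Serara, 926 kg, $102,665.62):
Base rate for F-345 is 23.5%.
Origin Serara qualifies under the Astar–Serara agreement and F-345 is covered: preferential rate 22.5% applies instead.
The additional-duty order on F-345 targets Zormark, not Serara; it does not apply.
Duty = $102,665.62 × 22.5% = $23,099.76.
Total = $386,753.55 + $26,949.13 + $23,099.76 = $436,802.44.

$436,802.44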